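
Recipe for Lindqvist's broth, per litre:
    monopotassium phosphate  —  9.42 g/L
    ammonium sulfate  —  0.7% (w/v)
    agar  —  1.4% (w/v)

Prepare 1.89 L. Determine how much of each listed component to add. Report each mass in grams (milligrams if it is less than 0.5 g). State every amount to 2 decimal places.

Scale factor relative to 1 L: 1.89.
monopotassium phosphate: 9.42 g/L × 1.89 L = 17.80 g
ammonium sulfate: 0.7 g per 100 mL × 1890 mL ÷ 100 = 13.23 g
agar: 1.4% w/v = 14 g/L → 14 × 1.89 L = 26.46 g

monopotassium phosphate 17.80 g; ammonium sulfate 13.23 g; agar 26.46 g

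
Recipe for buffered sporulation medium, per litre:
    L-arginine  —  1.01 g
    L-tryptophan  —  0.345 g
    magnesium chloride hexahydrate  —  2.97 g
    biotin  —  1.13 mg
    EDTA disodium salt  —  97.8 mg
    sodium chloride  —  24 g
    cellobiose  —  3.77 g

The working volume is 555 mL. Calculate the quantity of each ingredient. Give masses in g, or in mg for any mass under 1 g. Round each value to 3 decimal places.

L-arginine 560.550 mg; L-tryptophan 191.475 mg; magnesium chloride hexahydrate 1.648 g; biotin 0.627 mg; EDTA disodium salt 54.279 mg; sodium chloride 13.320 g; cellobiose 2.092 g

Ratio of target to recipe volume: 555 / 1000 = 0.555.
L-arginine: 1.01 g × (555 mL / 1000 mL) = 0.56055 g = 560.550 mg
L-tryptophan: 0.345 g × (555 mL / 1000 mL) = 0.191475 g = 191.475 mg
magnesium chloride hexahydrate: 2.97 g × (555 mL / 1000 mL) = 1.648 g
biotin: 1.13 mg × (555 mL / 1000 mL) = 0.627 mg
EDTA disodium salt: 97.8 mg × (555 mL / 1000 mL) = 54.279 mg
sodium chloride: 24 g × (555 mL / 1000 mL) = 13.320 g
cellobiose: 3.77 g × (555 mL / 1000 mL) = 2.092 g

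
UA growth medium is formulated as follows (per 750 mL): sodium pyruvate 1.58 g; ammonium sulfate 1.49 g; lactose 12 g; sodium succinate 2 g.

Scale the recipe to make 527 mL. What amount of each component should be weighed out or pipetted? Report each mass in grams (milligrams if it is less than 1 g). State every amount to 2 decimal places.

Ratio of target to recipe volume: 527 / 750 = 0.702667.
sodium pyruvate: 1.58 g × (527 mL / 750 mL) = 1.11 g
ammonium sulfate: 1.49 g × (527 mL / 750 mL) = 1.05 g
lactose: 12 g × (527 mL / 750 mL) = 8.43 g
sodium succinate: 2 g × (527 mL / 750 mL) = 1.41 g

sodium pyruvate 1.11 g; ammonium sulfate 1.05 g; lactose 8.43 g; sodium succinate 1.41 g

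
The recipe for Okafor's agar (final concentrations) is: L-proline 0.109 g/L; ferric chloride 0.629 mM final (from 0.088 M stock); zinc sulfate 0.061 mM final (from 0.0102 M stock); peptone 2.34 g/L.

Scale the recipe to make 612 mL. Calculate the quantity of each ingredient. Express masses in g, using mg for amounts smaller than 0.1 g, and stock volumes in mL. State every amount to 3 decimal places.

L-proline 66.708 mg; ferric chloride 4.374 mL; zinc sulfate 3.660 mL; peptone 1.432 g

Working volume: 612 mL = 0.612 L.
L-proline: 0.109 g/L × 0.612 L = 0.066708 g = 66.708 mg
ferric chloride: V = C2·V2/C1 = 0.629 mM × 612 mL ÷ 88 mM = 4.374 mL
zinc sulfate: V = C2·V2/C1 = 0.061 mM × 612 mL ÷ 10.2 mM = 3.660 mL
peptone: 2.34 g/L × 0.612 L = 1.432 g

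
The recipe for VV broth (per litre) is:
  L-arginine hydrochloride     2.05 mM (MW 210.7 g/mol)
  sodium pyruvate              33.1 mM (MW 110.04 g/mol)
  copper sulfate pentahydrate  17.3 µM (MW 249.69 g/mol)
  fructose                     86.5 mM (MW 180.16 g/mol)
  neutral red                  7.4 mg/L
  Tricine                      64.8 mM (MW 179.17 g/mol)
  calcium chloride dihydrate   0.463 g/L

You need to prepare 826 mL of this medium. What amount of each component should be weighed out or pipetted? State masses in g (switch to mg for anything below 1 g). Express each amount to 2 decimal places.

L-arginine hydrochloride 356.78 mg; sodium pyruvate 3.01 g; copper sulfate pentahydrate 3.57 mg; fructose 12.87 g; neutral red 6.11 mg; Tricine 9.59 g; calcium chloride dihydrate 382.44 mg

Scale factor relative to 1 L: 0.826.
L-arginine hydrochloride: 2.05 mmol/L × 210.7 mg/mmol × 0.826 L = 356.78 mg
sodium pyruvate: 33.1 mmol/L × 110.04 g/mol × 0.826 L ÷ 1000 = 3.01 g
copper sulfate pentahydrate: 17.3 µmol/L × 249.69 g/mol × 0.826 L ÷ 1000 = 3.57 mg
fructose: 86.5 mmol/L × 180.16 g/mol × 0.826 L ÷ 1000 = 12.87 g
neutral red: 7.4 mg/L × 0.826 L = 6.11 mg
Tricine: 64.8 mmol/L × 179.17 g/mol × 0.826 L ÷ 1000 = 9.59 g
calcium chloride dihydrate: 0.463 g/L × 0.826 L = 0.382438 g = 382.44 mg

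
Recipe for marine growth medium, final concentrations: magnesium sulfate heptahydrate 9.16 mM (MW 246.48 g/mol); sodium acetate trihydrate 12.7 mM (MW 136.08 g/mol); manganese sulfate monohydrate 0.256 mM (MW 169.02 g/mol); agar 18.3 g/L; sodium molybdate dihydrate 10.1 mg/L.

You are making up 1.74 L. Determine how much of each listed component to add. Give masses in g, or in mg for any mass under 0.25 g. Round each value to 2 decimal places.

magnesium sulfate heptahydrate 3.93 g; sodium acetate trihydrate 3.01 g; manganese sulfate monohydrate 75.29 mg; agar 31.84 g; sodium molybdate dihydrate 17.57 mg

Scale factor relative to 1 L: 1.74.
magnesium sulfate heptahydrate: 9.16 mmol/L × 246.48 g/mol × 1.74 L ÷ 1000 = 3.93 g
sodium acetate trihydrate: 12.7 mmol/L × 136.08 g/mol × 1.74 L ÷ 1000 = 3.01 g
manganese sulfate monohydrate: 0.256 mmol/L × 169.02 mg/mmol × 1.74 L = 75.29 mg
agar: 18.3 g/L × 1.74 L = 31.84 g
sodium molybdate dihydrate: 10.1 mg/L × 1.74 L = 17.57 mg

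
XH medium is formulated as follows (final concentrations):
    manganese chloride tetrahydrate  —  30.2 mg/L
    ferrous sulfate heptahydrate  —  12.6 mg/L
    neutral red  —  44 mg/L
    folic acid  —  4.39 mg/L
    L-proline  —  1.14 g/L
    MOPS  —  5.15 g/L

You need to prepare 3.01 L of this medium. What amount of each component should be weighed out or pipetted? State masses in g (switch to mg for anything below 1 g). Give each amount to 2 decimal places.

Working volume: 3.01 L.
manganese chloride tetrahydrate: 30.2 mg/L × 3.01 L = 90.90 mg
ferrous sulfate heptahydrate: 12.6 mg/L × 3.01 L = 37.93 mg
neutral red: 44 mg/L × 3.01 L = 132.44 mg
folic acid: 4.39 mg/L × 3.01 L = 13.21 mg
L-proline: 1.14 g/L × 3.01 L = 3.43 g
MOPS: 5.15 g/L × 3.01 L = 15.50 g

manganese chloride tetrahydrate 90.90 mg; ferrous sulfate heptahydrate 37.93 mg; neutral red 132.44 mg; folic acid 13.21 mg; L-proline 3.43 g; MOPS 15.50 g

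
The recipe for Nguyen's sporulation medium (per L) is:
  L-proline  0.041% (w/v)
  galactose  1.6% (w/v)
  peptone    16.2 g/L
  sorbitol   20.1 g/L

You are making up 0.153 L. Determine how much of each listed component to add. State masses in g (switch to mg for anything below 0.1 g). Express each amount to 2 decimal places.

Working volume: 0.153 L.
L-proline: 0.041% w/v = 0.41 g/L → 0.41 × 0.153 L = 0.06273 g = 62.73 mg
galactose: 1.6% w/v = 16 g/L → 16 × 0.153 L = 2.45 g
peptone: 16.2 g/L × 0.153 L = 2.48 g
sorbitol: 20.1 g/L × 0.153 L = 3.08 g

L-proline 62.73 mg; galactose 2.45 g; peptone 2.48 g; sorbitol 3.08 g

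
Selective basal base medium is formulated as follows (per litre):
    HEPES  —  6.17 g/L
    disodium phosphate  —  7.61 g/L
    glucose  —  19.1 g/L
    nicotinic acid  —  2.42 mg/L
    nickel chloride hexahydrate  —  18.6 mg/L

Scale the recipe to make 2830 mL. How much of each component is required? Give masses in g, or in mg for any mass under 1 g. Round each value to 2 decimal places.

Target volume = 2830 mL = 2.83 L.
HEPES: 6.17 g/L × 2.83 L = 17.46 g
disodium phosphate: 7.61 g/L × 2.83 L = 21.54 g
glucose: 19.1 g/L × 2.83 L = 54.05 g
nicotinic acid: 2.42 mg/L × 2.83 L = 6.85 mg
nickel chloride hexahydrate: 18.6 mg/L × 2.83 L = 52.64 mg

HEPES 17.46 g; disodium phosphate 21.54 g; glucose 54.05 g; nicotinic acid 6.85 mg; nickel chloride hexahydrate 52.64 mg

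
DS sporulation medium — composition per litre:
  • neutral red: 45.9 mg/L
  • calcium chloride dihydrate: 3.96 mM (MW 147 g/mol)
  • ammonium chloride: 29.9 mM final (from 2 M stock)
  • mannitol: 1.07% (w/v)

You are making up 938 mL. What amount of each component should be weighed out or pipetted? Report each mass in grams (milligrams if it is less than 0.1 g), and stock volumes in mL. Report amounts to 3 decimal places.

neutral red 43.054 mg; calcium chloride dihydrate 0.546 g; ammonium chloride 14.023 mL; mannitol 10.037 g

Working volume: 938 mL = 0.938 L.
neutral red: 45.9 mg/L × 0.938 L = 43.054 mg
calcium chloride dihydrate: 3.96 mmol/L × 147 g/mol × 0.938 L ÷ 1000 = 0.546 g
ammonium chloride: dilute stock: 29.9 mM × 938 mL ÷ 2000 mM = 14.023 mL
mannitol: 1.07 g per 100 mL × 938 mL ÷ 100 = 10.037 g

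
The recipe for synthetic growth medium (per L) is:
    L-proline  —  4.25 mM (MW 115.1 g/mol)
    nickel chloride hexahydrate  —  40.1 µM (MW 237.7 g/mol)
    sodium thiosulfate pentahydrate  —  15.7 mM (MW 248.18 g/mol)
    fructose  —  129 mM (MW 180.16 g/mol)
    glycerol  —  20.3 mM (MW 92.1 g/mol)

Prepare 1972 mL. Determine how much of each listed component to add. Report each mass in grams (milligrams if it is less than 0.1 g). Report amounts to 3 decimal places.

Target volume = 1972 mL = 1.972 L.
L-proline: 4.25 mmol/L × 115.1 g/mol × 1.972 L ÷ 1000 = 0.965 g
nickel chloride hexahydrate: 40.1 µmol/L × 237.7 g/mol × 1.972 L ÷ 1000 = 18.797 mg
sodium thiosulfate pentahydrate: 15.7 mmol/L × 248.18 g/mol × 1.972 L ÷ 1000 = 7.684 g
fructose: 129 mmol/L × 180.16 g/mol × 1.972 L ÷ 1000 = 45.831 g
glycerol: 20.3 mmol/L × 92.1 g/mol × 1.972 L ÷ 1000 = 3.687 g

L-proline 0.965 g; nickel chloride hexahydrate 18.797 mg; sodium thiosulfate pentahydrate 7.684 g; fructose 45.831 g; glycerol 3.687 g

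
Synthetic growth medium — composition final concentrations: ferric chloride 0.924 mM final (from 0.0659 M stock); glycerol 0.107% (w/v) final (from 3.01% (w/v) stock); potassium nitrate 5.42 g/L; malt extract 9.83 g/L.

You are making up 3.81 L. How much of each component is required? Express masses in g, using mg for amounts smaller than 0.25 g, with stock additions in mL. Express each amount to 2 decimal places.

ferric chloride 53.42 mL; glycerol 135.44 mL; potassium nitrate 20.65 g; malt extract 37.45 g

Scale factor relative to 1 L: 3.81.
ferric chloride: C1V1 = C2V2 → 0.924 mM × 3810 mL ÷ 65.9 mM = 53.42 mL
glycerol: dilute stock: 0.107% ÷ 3.01% × 3810 mL = 135.44 mL
potassium nitrate: 5.42 g/L × 3.81 L = 20.65 g
malt extract: 9.83 g/L × 3.81 L = 37.45 g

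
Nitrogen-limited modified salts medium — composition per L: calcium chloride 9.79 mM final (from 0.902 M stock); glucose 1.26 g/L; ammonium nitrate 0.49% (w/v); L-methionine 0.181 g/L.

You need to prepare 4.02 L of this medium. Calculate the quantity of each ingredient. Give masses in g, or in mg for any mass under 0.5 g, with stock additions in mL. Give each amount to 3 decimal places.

Working volume: 4.02 L.
calcium chloride: C1V1 = C2V2 → 9.79 mM × 4020 mL ÷ 902 mM = 43.632 mL
glucose: 1.26 g/L × 4.02 L = 5.065 g
ammonium nitrate: 0.49% w/v = 4.9 g/L → 4.9 × 4.02 L = 19.698 g
L-methionine: 0.181 g/L × 4.02 L = 0.728 g

calcium chloride 43.632 mL; glucose 5.065 g; ammonium nitrate 19.698 g; L-methionine 0.728 g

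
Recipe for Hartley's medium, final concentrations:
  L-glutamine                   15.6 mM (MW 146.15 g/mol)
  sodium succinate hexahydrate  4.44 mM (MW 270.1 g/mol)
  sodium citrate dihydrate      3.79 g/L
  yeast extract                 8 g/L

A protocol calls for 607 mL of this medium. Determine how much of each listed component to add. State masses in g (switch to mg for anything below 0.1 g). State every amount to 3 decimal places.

L-glutamine 1.384 g; sodium succinate hexahydrate 0.728 g; sodium citrate dihydrate 2.301 g; yeast extract 4.856 g

Target volume = 607 mL = 0.607 L.
L-glutamine: 15.6 mmol/L × 146.15 g/mol × 0.607 L ÷ 1000 = 1.384 g
sodium succinate hexahydrate: 4.44 mmol/L × 270.1 g/mol × 0.607 L ÷ 1000 = 0.728 g
sodium citrate dihydrate: 3.79 g/L × 0.607 L = 2.301 g
yeast extract: 8 g/L × 0.607 L = 4.856 g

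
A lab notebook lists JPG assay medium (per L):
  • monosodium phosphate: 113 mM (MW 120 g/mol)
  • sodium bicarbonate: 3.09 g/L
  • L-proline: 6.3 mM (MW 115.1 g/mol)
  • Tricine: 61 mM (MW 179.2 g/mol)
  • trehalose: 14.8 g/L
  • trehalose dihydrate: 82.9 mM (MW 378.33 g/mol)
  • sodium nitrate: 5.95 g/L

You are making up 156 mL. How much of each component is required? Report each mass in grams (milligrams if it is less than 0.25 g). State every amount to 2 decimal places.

Target volume = 156 mL = 0.156 L.
monosodium phosphate: 113 mmol/L × 120 g/mol × 0.156 L ÷ 1000 = 2.12 g
sodium bicarbonate: 3.09 g/L × 0.156 L = 0.48 g
L-proline: 6.3 mmol/L × 115.1 mg/mmol × 0.156 L = 113.12 mg
Tricine: 61 mmol/L × 179.2 g/mol × 0.156 L ÷ 1000 = 1.71 g
trehalose: 14.8 g/L × 0.156 L = 2.31 g
trehalose dihydrate: 82.9 mmol/L × 378.33 g/mol × 0.156 L ÷ 1000 = 4.89 g
sodium nitrate: 5.95 g/L × 0.156 L = 0.93 g

monosodium phosphate 2.12 g; sodium bicarbonate 0.48 g; L-proline 113.12 mg; Tricine 1.71 g; trehalose 2.31 g; trehalose dihydrate 4.89 g; sodium nitrate 0.93 g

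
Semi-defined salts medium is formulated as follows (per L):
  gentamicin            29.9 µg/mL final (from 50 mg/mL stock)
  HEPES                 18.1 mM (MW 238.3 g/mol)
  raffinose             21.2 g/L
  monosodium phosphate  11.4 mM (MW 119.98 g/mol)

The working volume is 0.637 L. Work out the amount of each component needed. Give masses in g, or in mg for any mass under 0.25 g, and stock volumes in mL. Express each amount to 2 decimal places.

Scale factor relative to 1 L: 0.637.
gentamicin: C1V1 = C2V2 → 29.9 µg/mL × 637 mL ÷ 50000 µg/mL = 0.38 mL
HEPES: 18.1 mmol/L × 238.3 g/mol × 0.637 L ÷ 1000 = 2.75 g
raffinose: 21.2 g/L × 0.637 L = 13.50 g
monosodium phosphate: 11.4 mmol/L × 119.98 g/mol × 0.637 L ÷ 1000 = 0.87 g

gentamicin 0.38 mL; HEPES 2.75 g; raffinose 13.50 g; monosodium phosphate 0.87 g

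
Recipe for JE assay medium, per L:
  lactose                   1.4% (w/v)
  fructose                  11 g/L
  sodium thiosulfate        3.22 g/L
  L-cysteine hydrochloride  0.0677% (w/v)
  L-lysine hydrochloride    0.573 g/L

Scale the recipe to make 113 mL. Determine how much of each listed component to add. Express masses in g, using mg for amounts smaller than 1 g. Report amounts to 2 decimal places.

lactose 1.58 g; fructose 1.24 g; sodium thiosulfate 363.86 mg; L-cysteine hydrochloride 76.50 mg; L-lysine hydrochloride 64.75 mg

Target volume = 113 mL = 0.113 L.
lactose: 1.4 g per 100 mL × 113 mL ÷ 100 = 1.58 g
fructose: 11 g/L × 0.113 L = 1.24 g
sodium thiosulfate: 3.22 g/L × 0.113 L = 0.36386 g = 363.86 mg
L-cysteine hydrochloride: 0.0677 g per 100 mL × 113 mL ÷ 100 = 0.076501 g = 76.50 mg
L-lysine hydrochloride: 0.573 g/L × 0.113 L = 0.064749 g = 64.75 mg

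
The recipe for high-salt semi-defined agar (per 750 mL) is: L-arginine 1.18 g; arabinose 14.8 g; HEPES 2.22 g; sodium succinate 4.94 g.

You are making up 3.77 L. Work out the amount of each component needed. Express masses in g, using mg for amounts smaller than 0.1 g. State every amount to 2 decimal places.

Scale factor = 3770 mL / 750 mL = 5.02667.
L-arginine: 1.18 g × (3770 mL / 750 mL) = 5.93 g
arabinose: 14.8 g × (3770 mL / 750 mL) = 74.39 g
HEPES: 2.22 g × (3770 mL / 750 mL) = 11.16 g
sodium succinate: 4.94 g × (3770 mL / 750 mL) = 24.83 g

L-arginine 5.93 g; arabinose 74.39 g; HEPES 11.16 g; sodium succinate 24.83 g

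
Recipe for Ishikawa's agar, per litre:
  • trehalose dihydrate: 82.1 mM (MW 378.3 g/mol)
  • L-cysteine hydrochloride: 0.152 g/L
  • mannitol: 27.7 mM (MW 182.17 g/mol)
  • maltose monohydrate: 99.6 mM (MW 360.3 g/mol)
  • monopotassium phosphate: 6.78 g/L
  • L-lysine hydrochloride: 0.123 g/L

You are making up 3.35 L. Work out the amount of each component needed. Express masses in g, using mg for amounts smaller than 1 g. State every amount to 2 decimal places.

Scale factor relative to 1 L: 3.35.
trehalose dihydrate: 82.1 mmol/L × 378.3 g/mol × 3.35 L ÷ 1000 = 104.05 g
L-cysteine hydrochloride: 0.152 g/L × 3.35 L = 0.5092 g = 509.20 mg
mannitol: 27.7 mmol/L × 182.17 g/mol × 3.35 L ÷ 1000 = 16.90 g
maltose monohydrate: 99.6 mmol/L × 360.3 g/mol × 3.35 L ÷ 1000 = 120.22 g
monopotassium phosphate: 6.78 g/L × 3.35 L = 22.71 g
L-lysine hydrochloride: 0.123 g/L × 3.35 L = 0.41205 g = 412.05 mg

trehalose dihydrate 104.05 g; L-cysteine hydrochloride 509.20 mg; mannitol 16.90 g; maltose monohydrate 120.22 g; monopotassium phosphate 22.71 g; L-lysine hydrochloride 412.05 mg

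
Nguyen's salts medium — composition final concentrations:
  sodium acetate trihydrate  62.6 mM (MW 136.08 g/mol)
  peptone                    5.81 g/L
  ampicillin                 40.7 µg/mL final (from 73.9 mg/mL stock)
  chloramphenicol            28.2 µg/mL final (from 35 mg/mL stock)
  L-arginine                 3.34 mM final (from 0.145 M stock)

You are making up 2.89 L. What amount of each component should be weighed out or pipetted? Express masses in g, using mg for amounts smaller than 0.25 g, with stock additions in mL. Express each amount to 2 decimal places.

sodium acetate trihydrate 24.62 g; peptone 16.79 g; ampicillin 1.59 mL; chloramphenicol 2.33 mL; L-arginine 66.57 mL

Scale factor relative to 1 L: 2.89.
sodium acetate trihydrate: 62.6 mmol/L × 136.08 g/mol × 2.89 L ÷ 1000 = 24.62 g
peptone: 5.81 g/L × 2.89 L = 16.79 g
ampicillin: C1V1 = C2V2 → 40.7 µg/mL × 2890 mL ÷ 73900 µg/mL = 1.59 mL
chloramphenicol: C1V1 = C2V2 → 28.2 µg/mL × 2890 mL ÷ 35000 µg/mL = 2.33 mL
L-arginine: C1V1 = C2V2 → 3.34 mM × 2890 mL ÷ 145 mM = 66.57 mL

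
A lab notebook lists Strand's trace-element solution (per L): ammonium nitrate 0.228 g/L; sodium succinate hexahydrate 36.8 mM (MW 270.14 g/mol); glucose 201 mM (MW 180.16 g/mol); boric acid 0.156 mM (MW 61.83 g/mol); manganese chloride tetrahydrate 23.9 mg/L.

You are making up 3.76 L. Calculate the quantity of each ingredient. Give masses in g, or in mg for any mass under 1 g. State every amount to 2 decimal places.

ammonium nitrate 857.28 mg; sodium succinate hexahydrate 37.38 g; glucose 136.16 g; boric acid 36.27 mg; manganese chloride tetrahydrate 89.86 mg

Scale factor relative to 1 L: 3.76.
ammonium nitrate: 0.228 g/L × 3.76 L = 0.85728 g = 857.28 mg
sodium succinate hexahydrate: 36.8 mmol/L × 270.14 g/mol × 3.76 L ÷ 1000 = 37.38 g
glucose: 201 mmol/L × 180.16 g/mol × 3.76 L ÷ 1000 = 136.16 g
boric acid: 0.156 mmol/L × 61.83 mg/mmol × 3.76 L = 36.27 mg
manganese chloride tetrahydrate: 23.9 mg/L × 3.76 L = 89.86 mg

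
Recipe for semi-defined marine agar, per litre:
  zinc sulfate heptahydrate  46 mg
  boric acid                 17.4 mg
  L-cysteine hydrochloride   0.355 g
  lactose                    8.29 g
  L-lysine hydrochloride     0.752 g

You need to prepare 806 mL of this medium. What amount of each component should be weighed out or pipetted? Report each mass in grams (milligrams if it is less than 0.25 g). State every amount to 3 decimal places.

zinc sulfate heptahydrate 37.076 mg; boric acid 14.024 mg; L-cysteine hydrochloride 0.286 g; lactose 6.682 g; L-lysine hydrochloride 0.606 g

Scale factor = 806 mL / 1000 mL = 0.806.
zinc sulfate heptahydrate: 46 mg × (806 mL / 1000 mL) = 37.076 mg
boric acid: 17.4 mg × (806 mL / 1000 mL) = 14.024 mg
L-cysteine hydrochloride: 0.355 g × (806 mL / 1000 mL) = 0.286 g
lactose: 8.29 g × (806 mL / 1000 mL) = 6.682 g
L-lysine hydrochloride: 0.752 g × (806 mL / 1000 mL) = 0.606 g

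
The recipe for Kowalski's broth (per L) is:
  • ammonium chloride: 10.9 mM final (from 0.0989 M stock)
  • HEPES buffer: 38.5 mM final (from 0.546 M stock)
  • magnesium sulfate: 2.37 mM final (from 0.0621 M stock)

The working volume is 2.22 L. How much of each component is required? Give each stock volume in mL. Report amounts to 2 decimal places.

ammonium chloride 244.67 mL; HEPES buffer 156.54 mL; magnesium sulfate 84.72 mL

Scale factor relative to 1 L: 2.22.
ammonium chloride: dilute stock: 10.9 mM × 2220 mL ÷ 98.9 mM = 244.67 mL
HEPES buffer: dilute stock: 38.5 mM × 2220 mL ÷ 546 mM = 156.54 mL
magnesium sulfate: dilute stock: 2.37 mM × 2220 mL ÷ 62.1 mM = 84.72 mL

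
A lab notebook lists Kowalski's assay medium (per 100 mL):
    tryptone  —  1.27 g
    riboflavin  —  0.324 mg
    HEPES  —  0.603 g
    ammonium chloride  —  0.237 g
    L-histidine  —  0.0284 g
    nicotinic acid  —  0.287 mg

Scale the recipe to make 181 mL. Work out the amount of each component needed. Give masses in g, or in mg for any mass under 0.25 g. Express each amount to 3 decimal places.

Scale factor = 181 mL / 100 mL = 1.81.
tryptone: 1.27 g × (181 mL / 100 mL) = 2.299 g
riboflavin: 0.324 mg × (181 mL / 100 mL) = 0.586 mg
HEPES: 0.603 g × (181 mL / 100 mL) = 1.091 g
ammonium chloride: 0.237 g × (181 mL / 100 mL) = 0.429 g
L-histidine: 0.0284 g × (181 mL / 100 mL) = 0.051404 g = 51.404 mg
nicotinic acid: 0.287 mg × (181 mL / 100 mL) = 0.519 mg

tryptone 2.299 g; riboflavin 0.586 mg; HEPES 1.091 g; ammonium chloride 0.429 g; L-histidine 51.404 mg; nicotinic acid 0.519 mg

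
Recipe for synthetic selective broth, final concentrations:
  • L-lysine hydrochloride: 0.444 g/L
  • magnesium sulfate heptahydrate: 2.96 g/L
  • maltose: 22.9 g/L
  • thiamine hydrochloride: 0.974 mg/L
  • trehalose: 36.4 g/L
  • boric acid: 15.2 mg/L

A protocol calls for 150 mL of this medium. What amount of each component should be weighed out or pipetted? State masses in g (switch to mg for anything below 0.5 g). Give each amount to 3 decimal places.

Working volume: 150 mL = 0.15 L.
L-lysine hydrochloride: 0.444 g/L × 0.15 L = 0.0666 g = 66.600 mg
magnesium sulfate heptahydrate: 2.96 g/L × 0.15 L = 0.444 g = 444.000 mg
maltose: 22.9 g/L × 0.15 L = 3.435 g
thiamine hydrochloride: 0.974 mg/L × 0.15 L = 0.146 mg
trehalose: 36.4 g/L × 0.15 L = 5.460 g
boric acid: 15.2 mg/L × 0.15 L = 2.280 mg

L-lysine hydrochloride 66.600 mg; magnesium sulfate heptahydrate 444.000 mg; maltose 3.435 g; thiamine hydrochloride 0.146 mg; trehalose 5.460 g; boric acid 2.280 mg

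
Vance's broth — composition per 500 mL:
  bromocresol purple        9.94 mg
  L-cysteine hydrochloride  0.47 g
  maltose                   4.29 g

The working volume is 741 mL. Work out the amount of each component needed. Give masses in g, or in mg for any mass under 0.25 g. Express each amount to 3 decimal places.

Ratio of target to recipe volume: 741 / 500 = 1.482.
bromocresol purple: 9.94 mg × (741 mL / 500 mL) = 14.731 mg
L-cysteine hydrochloride: 0.47 g × (741 mL / 500 mL) = 0.697 g
maltose: 4.29 g × (741 mL / 500 mL) = 6.358 g

bromocresol purple 14.731 mg; L-cysteine hydrochloride 0.697 g; maltose 6.358 g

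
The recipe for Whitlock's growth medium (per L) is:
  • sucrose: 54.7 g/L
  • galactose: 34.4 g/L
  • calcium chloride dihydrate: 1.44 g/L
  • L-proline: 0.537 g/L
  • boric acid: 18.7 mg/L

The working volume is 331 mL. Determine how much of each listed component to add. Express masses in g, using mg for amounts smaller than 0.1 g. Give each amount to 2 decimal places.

Scale factor relative to 1 L: 0.331.
sucrose: 54.7 g/L × 0.331 L = 18.11 g
galactose: 34.4 g/L × 0.331 L = 11.39 g
calcium chloride dihydrate: 1.44 g/L × 0.331 L = 0.48 g
L-proline: 0.537 g/L × 0.331 L = 0.18 g
boric acid: 18.7 mg/L × 0.331 L = 6.19 mg

sucrose 18.11 g; galactose 11.39 g; calcium chloride dihydrate 0.48 g; L-proline 0.18 g; boric acid 6.19 mg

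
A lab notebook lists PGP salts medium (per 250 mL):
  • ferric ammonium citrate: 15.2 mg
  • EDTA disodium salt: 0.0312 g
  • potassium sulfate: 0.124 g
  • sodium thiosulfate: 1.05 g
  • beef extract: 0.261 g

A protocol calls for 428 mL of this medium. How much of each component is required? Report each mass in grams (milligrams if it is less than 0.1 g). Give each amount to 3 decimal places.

Ratio of target to recipe volume: 428 / 250 = 1.712.
ferric ammonium citrate: 15.2 mg × (428 mL / 250 mL) = 26.022 mg
EDTA disodium salt: 0.0312 g × (428 mL / 250 mL) = 0.0534144 g = 53.414 mg
potassium sulfate: 0.124 g × (428 mL / 250 mL) = 0.212 g
sodium thiosulfate: 1.05 g × (428 mL / 250 mL) = 1.798 g
beef extract: 0.261 g × (428 mL / 250 mL) = 0.447 g

ferric ammonium citrate 26.022 mg; EDTA disodium salt 53.414 mg; potassium sulfate 0.212 g; sodium thiosulfate 1.798 g; beef extract 0.447 g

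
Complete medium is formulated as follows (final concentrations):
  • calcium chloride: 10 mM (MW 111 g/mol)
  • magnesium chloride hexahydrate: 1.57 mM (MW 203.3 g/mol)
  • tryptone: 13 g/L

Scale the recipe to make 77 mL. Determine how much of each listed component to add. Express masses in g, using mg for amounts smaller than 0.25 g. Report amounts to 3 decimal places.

calcium chloride 85.470 mg; magnesium chloride hexahydrate 24.577 mg; tryptone 1.001 g

Scale factor relative to 1 L: 0.077.
calcium chloride: 10 mmol/L × 111 mg/mmol × 0.077 L = 85.470 mg
magnesium chloride hexahydrate: 1.57 mmol/L × 203.3 mg/mmol × 0.077 L = 24.577 mg
tryptone: 13 g/L × 0.077 L = 1.001 g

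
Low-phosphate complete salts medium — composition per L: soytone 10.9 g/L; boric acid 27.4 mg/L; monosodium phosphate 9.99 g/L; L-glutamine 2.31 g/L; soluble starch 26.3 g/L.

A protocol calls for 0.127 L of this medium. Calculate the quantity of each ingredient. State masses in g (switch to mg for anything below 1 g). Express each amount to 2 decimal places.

Working volume: 0.127 L.
soytone: 10.9 g/L × 0.127 L = 1.38 g
boric acid: 27.4 mg/L × 0.127 L = 3.48 mg
monosodium phosphate: 9.99 g/L × 0.127 L = 1.27 g
L-glutamine: 2.31 g/L × 0.127 L = 0.29337 g = 293.37 mg
soluble starch: 26.3 g/L × 0.127 L = 3.34 g

soytone 1.38 g; boric acid 3.48 mg; monosodium phosphate 1.27 g; L-glutamine 293.37 mg; soluble starch 3.34 g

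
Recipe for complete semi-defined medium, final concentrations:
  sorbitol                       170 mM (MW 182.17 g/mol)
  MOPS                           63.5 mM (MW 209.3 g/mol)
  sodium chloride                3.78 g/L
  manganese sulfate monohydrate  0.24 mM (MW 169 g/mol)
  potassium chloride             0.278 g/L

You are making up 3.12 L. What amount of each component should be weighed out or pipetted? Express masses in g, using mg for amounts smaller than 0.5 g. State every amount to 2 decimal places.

Scale factor relative to 1 L: 3.12.
sorbitol: 170 mmol/L × 182.17 g/mol × 3.12 L ÷ 1000 = 96.62 g
MOPS: 63.5 mmol/L × 209.3 g/mol × 3.12 L ÷ 1000 = 41.47 g
sodium chloride: 3.78 g/L × 3.12 L = 11.79 g
manganese sulfate monohydrate: 0.24 mmol/L × 169 mg/mmol × 3.12 L = 126.55 mg
potassium chloride: 0.278 g/L × 3.12 L = 0.87 g

sorbitol 96.62 g; MOPS 41.47 g; sodium chloride 11.79 g; manganese sulfate monohydrate 126.55 mg; potassium chloride 0.87 g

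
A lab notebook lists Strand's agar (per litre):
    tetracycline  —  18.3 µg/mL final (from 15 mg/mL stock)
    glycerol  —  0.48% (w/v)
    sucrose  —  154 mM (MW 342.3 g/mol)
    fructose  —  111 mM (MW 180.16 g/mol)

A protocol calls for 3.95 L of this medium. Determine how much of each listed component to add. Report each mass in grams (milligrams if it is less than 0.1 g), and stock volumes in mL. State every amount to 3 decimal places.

tetracycline 4.819 mL; glycerol 18.960 g; sucrose 208.221 g; fructose 78.991 g

Scale factor relative to 1 L: 3.95.
tetracycline: V = C2·V2/C1 = 18.3 µg/mL × 3950 mL ÷ 15000 µg/mL = 4.819 mL
glycerol: 0.48% w/v = 4.8 g/L → 4.8 × 3.95 L = 18.960 g
sucrose: 154 mmol/L × 342.3 g/mol × 3.95 L ÷ 1000 = 208.221 g
fructose: 111 mmol/L × 180.16 g/mol × 3.95 L ÷ 1000 = 78.991 g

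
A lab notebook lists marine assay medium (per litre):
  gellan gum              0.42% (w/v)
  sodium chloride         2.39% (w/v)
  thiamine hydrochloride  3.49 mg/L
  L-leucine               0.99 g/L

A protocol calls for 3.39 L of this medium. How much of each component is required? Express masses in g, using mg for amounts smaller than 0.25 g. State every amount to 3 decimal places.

Scale factor relative to 1 L: 3.39.
gellan gum: 0.42% w/v = 4.2 g/L → 4.2 × 3.39 L = 14.238 g
sodium chloride: 2.39 g per 100 mL × 3390 mL ÷ 100 = 81.021 g
thiamine hydrochloride: 3.49 mg/L × 3.39 L = 11.831 mg
L-leucine: 0.99 g/L × 3.39 L = 3.356 g

gellan gum 14.238 g; sodium chloride 81.021 g; thiamine hydrochloride 11.831 mg; L-leucine 3.356 g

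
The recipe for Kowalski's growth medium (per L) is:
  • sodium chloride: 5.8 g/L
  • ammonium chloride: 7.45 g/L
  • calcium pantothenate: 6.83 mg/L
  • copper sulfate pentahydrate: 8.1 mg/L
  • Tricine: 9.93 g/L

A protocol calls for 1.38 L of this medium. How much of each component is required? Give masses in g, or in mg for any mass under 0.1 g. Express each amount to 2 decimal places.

Working volume: 1.38 L.
sodium chloride: 5.8 g/L × 1.38 L = 8.00 g
ammonium chloride: 7.45 g/L × 1.38 L = 10.28 g
calcium pantothenate: 6.83 mg/L × 1.38 L = 9.43 mg
copper sulfate pentahydrate: 8.1 mg/L × 1.38 L = 11.18 mg
Tricine: 9.93 g/L × 1.38 L = 13.70 g

sodium chloride 8.00 g; ammonium chloride 10.28 g; calcium pantothenate 9.43 mg; copper sulfate pentahydrate 11.18 mg; Tricine 13.70 g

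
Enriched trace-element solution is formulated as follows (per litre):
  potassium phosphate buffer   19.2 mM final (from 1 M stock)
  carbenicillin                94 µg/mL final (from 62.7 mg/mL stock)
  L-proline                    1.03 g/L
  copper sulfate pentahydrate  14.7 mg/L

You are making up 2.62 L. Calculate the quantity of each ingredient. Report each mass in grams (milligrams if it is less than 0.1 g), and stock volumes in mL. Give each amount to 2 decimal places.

Scale factor relative to 1 L: 2.62.
potassium phosphate buffer: V = C2·V2/C1 = 19.2 mM × 2620 mL ÷ 1000 mM = 50.30 mL
carbenicillin: C1V1 = C2V2 → 94 µg/mL × 2620 mL ÷ 62700 µg/mL = 3.93 mL
L-proline: 1.03 g/L × 2.62 L = 2.70 g
copper sulfate pentahydrate: 14.7 mg/L × 2.62 L = 38.51 mg

potassium phosphate buffer 50.30 mL; carbenicillin 3.93 mL; L-proline 2.70 g; copper sulfate pentahydrate 38.51 mg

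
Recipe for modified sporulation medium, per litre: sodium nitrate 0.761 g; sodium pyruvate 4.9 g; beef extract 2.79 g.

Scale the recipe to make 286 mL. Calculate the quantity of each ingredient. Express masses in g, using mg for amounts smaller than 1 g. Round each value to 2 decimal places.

Ratio of target to recipe volume: 286 / 1000 = 0.286.
sodium nitrate: 0.761 g × (286 mL / 1000 mL) = 0.217646 g = 217.65 mg
sodium pyruvate: 4.9 g × (286 mL / 1000 mL) = 1.40 g
beef extract: 2.79 g × (286 mL / 1000 mL) = 0.79794 g = 797.94 mg

sodium nitrate 217.65 mg; sodium pyruvate 1.40 g; beef extract 797.94 mg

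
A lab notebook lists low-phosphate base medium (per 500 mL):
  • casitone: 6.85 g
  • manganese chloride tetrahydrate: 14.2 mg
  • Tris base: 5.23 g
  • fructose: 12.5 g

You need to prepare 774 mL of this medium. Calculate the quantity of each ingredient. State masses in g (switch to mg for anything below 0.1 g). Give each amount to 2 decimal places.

Ratio of target to recipe volume: 774 / 500 = 1.548.
casitone: 6.85 g × (774 mL / 500 mL) = 10.60 g
manganese chloride tetrahydrate: 14.2 mg × (774 mL / 500 mL) = 21.98 mg
Tris base: 5.23 g × (774 mL / 500 mL) = 8.10 g
fructose: 12.5 g × (774 mL / 500 mL) = 19.35 g

casitone 10.60 g; manganese chloride tetrahydrate 21.98 mg; Tris base 8.10 g; fructose 19.35 g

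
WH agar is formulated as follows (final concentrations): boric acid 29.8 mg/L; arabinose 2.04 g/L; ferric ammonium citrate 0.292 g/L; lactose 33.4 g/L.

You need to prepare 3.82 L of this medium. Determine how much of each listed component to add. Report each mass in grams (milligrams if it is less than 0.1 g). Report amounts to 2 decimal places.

boric acid 0.11 g; arabinose 7.79 g; ferric ammonium citrate 1.12 g; lactose 127.59 g

Scale factor relative to 1 L: 3.82.
boric acid: 29.8 mg/L × 3.82 L = 113.836 mg = 0.11 g
arabinose: 2.04 g/L × 3.82 L = 7.79 g
ferric ammonium citrate: 0.292 g/L × 3.82 L = 1.12 g
lactose: 33.4 g/L × 3.82 L = 127.59 g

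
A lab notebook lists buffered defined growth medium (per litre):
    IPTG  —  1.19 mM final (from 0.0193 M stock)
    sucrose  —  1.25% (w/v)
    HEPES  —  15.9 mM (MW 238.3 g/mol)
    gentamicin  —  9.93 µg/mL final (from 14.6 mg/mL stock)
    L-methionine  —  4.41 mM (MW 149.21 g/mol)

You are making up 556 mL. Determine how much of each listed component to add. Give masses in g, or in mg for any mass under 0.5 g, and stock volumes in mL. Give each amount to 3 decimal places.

IPTG 34.282 mL; sucrose 6.950 g; HEPES 2.107 g; gentamicin 0.378 mL; L-methionine 365.857 mg

Scale factor relative to 1 L: 0.556.
IPTG: dilute stock: 1.19 mM × 556 mL ÷ 19.3 mM = 34.282 mL
sucrose: 1.25 g per 100 mL × 556 mL ÷ 100 = 6.950 g
HEPES: 15.9 mmol/L × 238.3 g/mol × 0.556 L ÷ 1000 = 2.107 g
gentamicin: V = C2·V2/C1 = 9.93 µg/mL × 556 mL ÷ 14600 µg/mL = 0.378 mL
L-methionine: 4.41 mmol/L × 149.21 mg/mmol × 0.556 L = 365.857 mg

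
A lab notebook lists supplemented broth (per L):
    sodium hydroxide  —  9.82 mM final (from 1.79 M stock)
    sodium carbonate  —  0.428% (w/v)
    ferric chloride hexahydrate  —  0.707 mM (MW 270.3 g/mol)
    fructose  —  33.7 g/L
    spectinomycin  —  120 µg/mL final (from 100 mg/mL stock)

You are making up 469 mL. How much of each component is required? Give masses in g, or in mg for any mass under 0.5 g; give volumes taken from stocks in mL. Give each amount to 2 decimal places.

sodium hydroxide 2.57 mL; sodium carbonate 2.01 g; ferric chloride hexahydrate 89.63 mg; fructose 15.81 g; spectinomycin 0.56 mL

Scale factor relative to 1 L: 0.469.
sodium hydroxide: dilute stock: 9.82 mM × 469 mL ÷ 1790 mM = 2.57 mL
sodium carbonate: 0.428 g per 100 mL × 469 mL ÷ 100 = 2.01 g
ferric chloride hexahydrate: 0.707 mmol/L × 270.3 mg/mmol × 0.469 L = 89.63 mg
fructose: 33.7 g/L × 0.469 L = 15.81 g
spectinomycin: dilute stock: 120 µg/mL × 469 mL ÷ 100000 µg/mL = 0.56 mL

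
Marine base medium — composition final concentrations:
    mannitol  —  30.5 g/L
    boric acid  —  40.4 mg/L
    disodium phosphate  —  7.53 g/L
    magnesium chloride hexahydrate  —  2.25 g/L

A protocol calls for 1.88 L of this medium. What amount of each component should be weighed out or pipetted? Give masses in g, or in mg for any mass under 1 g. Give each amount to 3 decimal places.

mannitol 57.340 g; boric acid 75.952 mg; disodium phosphate 14.156 g; magnesium chloride hexahydrate 4.230 g

Scale factor relative to 1 L: 1.88.
mannitol: 30.5 g/L × 1.88 L = 57.340 g
boric acid: 40.4 mg/L × 1.88 L = 75.952 mg
disodium phosphate: 7.53 g/L × 1.88 L = 14.156 g
magnesium chloride hexahydrate: 2.25 g/L × 1.88 L = 4.230 g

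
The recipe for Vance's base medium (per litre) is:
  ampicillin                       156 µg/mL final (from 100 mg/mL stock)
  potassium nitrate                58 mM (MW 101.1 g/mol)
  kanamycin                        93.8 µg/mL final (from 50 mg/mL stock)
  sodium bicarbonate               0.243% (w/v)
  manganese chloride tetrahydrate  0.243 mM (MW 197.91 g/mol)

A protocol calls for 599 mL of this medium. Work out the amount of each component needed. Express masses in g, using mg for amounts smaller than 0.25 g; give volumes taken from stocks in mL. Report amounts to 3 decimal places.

Working volume: 599 mL = 0.599 L.
ampicillin: dilute stock: 156 µg/mL × 599 mL ÷ 100000 µg/mL = 0.934 mL
potassium nitrate: 58 mmol/L × 101.1 g/mol × 0.599 L ÷ 1000 = 3.512 g
kanamycin: C1V1 = C2V2 → 93.8 µg/mL × 599 mL ÷ 50000 µg/mL = 1.124 mL
sodium bicarbonate: 0.243% w/v = 2.43 g/L → 2.43 × 0.599 L = 1.456 g
manganese chloride tetrahydrate: 0.243 mmol/L × 197.91 mg/mmol × 0.599 L = 28.807 mg

ampicillin 0.934 mL; potassium nitrate 3.512 g; kanamycin 1.124 mL; sodium bicarbonate 1.456 g; manganese chloride tetrahydrate 28.807 mg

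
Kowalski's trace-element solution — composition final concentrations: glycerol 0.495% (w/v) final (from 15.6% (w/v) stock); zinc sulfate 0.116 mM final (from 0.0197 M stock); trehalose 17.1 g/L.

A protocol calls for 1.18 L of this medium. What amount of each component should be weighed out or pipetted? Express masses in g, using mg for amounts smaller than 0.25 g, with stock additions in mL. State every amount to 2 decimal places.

glycerol 37.44 mL; zinc sulfate 6.95 mL; trehalose 20.18 g

Scale factor relative to 1 L: 1.18.
glycerol: C1V1 = C2V2 → 0.495% ÷ 15.6% × 1180 mL = 37.44 mL
zinc sulfate: V = C2·V2/C1 = 0.116 mM × 1180 mL ÷ 19.7 mM = 6.95 mL
trehalose: 17.1 g/L × 1.18 L = 20.18 g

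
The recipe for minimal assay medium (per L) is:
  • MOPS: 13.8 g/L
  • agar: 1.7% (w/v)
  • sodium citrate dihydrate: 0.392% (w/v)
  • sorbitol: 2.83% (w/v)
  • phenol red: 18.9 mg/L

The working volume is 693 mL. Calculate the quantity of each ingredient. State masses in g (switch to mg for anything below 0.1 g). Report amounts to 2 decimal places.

Target volume = 693 mL = 0.693 L.
MOPS: 13.8 g/L × 0.693 L = 9.56 g
agar: 1.7% w/v = 17 g/L → 17 × 0.693 L = 11.78 g
sodium citrate dihydrate: 0.392% w/v = 3.92 g/L → 3.92 × 0.693 L = 2.72 g
sorbitol: 2.83% w/v = 28.3 g/L → 28.3 × 0.693 L = 19.61 g
phenol red: 18.9 mg/L × 0.693 L = 13.10 mg

MOPS 9.56 g; agar 11.78 g; sodium citrate dihydrate 2.72 g; sorbitol 19.61 g; phenol red 13.10 mg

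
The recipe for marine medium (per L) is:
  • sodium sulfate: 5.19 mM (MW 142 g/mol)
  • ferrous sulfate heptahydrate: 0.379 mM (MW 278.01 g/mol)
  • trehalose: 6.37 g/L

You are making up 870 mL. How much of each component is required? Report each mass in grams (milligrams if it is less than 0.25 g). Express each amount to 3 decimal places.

Scale factor relative to 1 L: 0.87.
sodium sulfate: 5.19 mmol/L × 142 g/mol × 0.87 L ÷ 1000 = 0.641 g
ferrous sulfate heptahydrate: 0.379 mmol/L × 278.01 mg/mmol × 0.87 L = 91.668 mg
trehalose: 6.37 g/L × 0.87 L = 5.542 g

sodium sulfate 0.641 g; ferrous sulfate heptahydrate 91.668 mg; trehalose 5.542 g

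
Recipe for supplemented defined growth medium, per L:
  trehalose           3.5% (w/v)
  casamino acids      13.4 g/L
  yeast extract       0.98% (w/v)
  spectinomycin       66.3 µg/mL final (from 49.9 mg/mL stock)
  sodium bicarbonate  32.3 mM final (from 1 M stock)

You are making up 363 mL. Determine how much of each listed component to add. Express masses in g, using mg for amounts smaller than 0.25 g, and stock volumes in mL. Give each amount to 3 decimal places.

Working volume: 363 mL = 0.363 L.
trehalose: 3.5 g per 100 mL × 363 mL ÷ 100 = 12.705 g
casamino acids: 13.4 g/L × 0.363 L = 4.864 g
yeast extract: 0.98 g per 100 mL × 363 mL ÷ 100 = 3.557 g
spectinomycin: dilute stock: 66.3 µg/mL × 363 mL ÷ 49900 µg/mL = 0.482 mL
sodium bicarbonate: C1V1 = C2V2 → 32.3 mM × 363 mL ÷ 1000 mM = 11.725 mL

trehalose 12.705 g; casamino acids 4.864 g; yeast extract 3.557 g; spectinomycin 0.482 mL; sodium bicarbonate 11.725 mL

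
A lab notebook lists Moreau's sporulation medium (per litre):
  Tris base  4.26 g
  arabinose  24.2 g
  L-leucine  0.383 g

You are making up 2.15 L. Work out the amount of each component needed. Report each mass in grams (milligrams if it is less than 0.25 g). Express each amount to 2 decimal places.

Tris base 9.16 g; arabinose 52.03 g; L-leucine 0.82 g

Ratio of target to recipe volume: 2150 / 1000 = 2.15.
Tris base: 4.26 g × (2150 mL / 1000 mL) = 9.16 g
arabinose: 24.2 g × (2150 mL / 1000 mL) = 52.03 g
L-leucine: 0.383 g × (2150 mL / 1000 mL) = 0.82 g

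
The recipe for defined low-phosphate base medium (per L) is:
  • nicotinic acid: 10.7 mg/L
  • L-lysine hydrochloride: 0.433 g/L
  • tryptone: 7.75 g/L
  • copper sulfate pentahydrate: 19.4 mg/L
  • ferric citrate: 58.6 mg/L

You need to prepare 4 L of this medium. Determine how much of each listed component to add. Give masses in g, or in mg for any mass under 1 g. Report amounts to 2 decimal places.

nicotinic acid 42.80 mg; L-lysine hydrochloride 1.73 g; tryptone 31.00 g; copper sulfate pentahydrate 77.60 mg; ferric citrate 234.40 mg

Scale factor relative to 1 L: 4.
nicotinic acid: 10.7 mg/L × 4 L = 42.80 mg
L-lysine hydrochloride: 0.433 g/L × 4 L = 1.73 g
tryptone: 7.75 g/L × 4 L = 31.00 g
copper sulfate pentahydrate: 19.4 mg/L × 4 L = 77.60 mg
ferric citrate: 58.6 mg/L × 4 L = 234.40 mg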